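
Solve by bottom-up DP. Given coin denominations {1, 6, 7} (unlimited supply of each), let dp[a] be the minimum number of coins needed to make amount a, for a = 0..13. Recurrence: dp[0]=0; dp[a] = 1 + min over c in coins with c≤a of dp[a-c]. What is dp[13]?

 a  0  1  2  3  4  5  6  7  8  9 10 11 12 13
dp  0  1  2  3  4  5  1  1  2  3  4  5  2  2

2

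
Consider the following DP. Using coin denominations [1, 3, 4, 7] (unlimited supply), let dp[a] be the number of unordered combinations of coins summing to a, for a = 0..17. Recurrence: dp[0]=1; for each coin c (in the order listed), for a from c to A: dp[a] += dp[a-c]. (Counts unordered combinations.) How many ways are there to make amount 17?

after  coin     0     1     2     3     4     5     6     7     8     9    10    11    12    13    14    15    16    17
          1     1     1     1     1     1     1     1     1     1     1     1     1     1     1     1     1     1     1
          3     1     1     1     2     2     2     3     3     3     4     4     4     5     5     5     6     6     6
          4     1     1     1     2     3     3     4     5     6     7     8     9    11    12    13    15    17    18
          7     1     1     1     2     3     3     4     6     7     8    10    12    14    16    19    22    25    28

28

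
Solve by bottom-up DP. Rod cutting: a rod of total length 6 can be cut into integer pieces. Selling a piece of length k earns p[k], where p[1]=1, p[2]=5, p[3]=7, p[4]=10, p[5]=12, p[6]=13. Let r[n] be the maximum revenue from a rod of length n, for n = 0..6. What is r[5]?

12

   n    0    1    2    3    4    5    6
r[n]    0    1    5    7   10   12   15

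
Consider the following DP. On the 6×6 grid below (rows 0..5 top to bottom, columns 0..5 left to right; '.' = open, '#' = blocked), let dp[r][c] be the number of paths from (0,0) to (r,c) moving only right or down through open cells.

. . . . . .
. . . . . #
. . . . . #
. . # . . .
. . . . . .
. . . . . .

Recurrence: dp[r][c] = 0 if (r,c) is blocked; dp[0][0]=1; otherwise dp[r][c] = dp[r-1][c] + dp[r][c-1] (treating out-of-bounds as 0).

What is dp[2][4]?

15

r\c   0   1   2   3   4   5
  0   1   1   1   1   1   1
  1   1   2   3   4   5   0
  2   1   3   6  10  15   0
  3   1   4   0  10  25  25
  4   1   5   5  15  40  65
  5   1   6  11  26  66 131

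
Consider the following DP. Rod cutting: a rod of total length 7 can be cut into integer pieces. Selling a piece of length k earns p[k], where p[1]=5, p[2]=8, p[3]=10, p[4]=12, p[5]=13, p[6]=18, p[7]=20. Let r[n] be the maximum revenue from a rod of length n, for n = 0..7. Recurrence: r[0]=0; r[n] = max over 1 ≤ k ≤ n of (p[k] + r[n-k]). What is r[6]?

   n    0    1    2    3    4    5    6    7
r[n]    0    5   10   15   20   25   30   35

30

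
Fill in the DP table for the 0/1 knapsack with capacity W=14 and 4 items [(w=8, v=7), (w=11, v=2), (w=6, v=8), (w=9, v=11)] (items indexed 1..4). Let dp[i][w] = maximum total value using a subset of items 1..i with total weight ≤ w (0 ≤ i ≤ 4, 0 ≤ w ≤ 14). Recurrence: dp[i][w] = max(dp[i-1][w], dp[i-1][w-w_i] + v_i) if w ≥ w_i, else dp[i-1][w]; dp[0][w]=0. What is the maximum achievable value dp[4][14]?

i\w   0   1   2   3   4   5   6   7   8   9  10  11  12  13  14
  0   0   0   0   0   0   0   0   0   0   0   0   0   0   0   0
  1   0   0   0   0   0   0   0   0   7   7   7   7   7   7   7
  2   0   0   0   0   0   0   0   0   7   7   7   7   7   7   7
  3   0   0   0   0   0   0   8   8   8   8   8   8   8   8  15
  4   0   0   0   0   0   0   8   8   8  11  11  11  11  11  15

15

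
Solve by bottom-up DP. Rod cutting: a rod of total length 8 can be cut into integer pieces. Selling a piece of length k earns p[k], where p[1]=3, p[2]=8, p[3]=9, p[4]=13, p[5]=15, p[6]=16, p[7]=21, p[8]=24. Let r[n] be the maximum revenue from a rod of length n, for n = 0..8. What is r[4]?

   n    0    1    2    3    4    5    6    7    8
r[n]    0    3    8   11   16   19   24   27   32

16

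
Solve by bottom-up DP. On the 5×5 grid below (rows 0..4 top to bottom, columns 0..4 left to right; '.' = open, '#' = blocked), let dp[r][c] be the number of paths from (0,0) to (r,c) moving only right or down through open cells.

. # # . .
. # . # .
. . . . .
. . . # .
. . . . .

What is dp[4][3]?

r\c   0   1   2   3   4
  0   1   0   0   0   0
  1   1   0   0   0   0
  2   1   1   1   1   1
  3   1   2   3   0   1
  4   1   3   6   6   7

6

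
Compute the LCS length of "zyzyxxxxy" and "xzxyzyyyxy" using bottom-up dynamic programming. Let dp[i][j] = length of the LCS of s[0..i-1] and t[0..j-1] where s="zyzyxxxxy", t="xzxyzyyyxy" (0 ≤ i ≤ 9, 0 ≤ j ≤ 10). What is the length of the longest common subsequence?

6

   ''  x  z  x  y  z  y  y  y  x  y
''  0  0  0  0  0  0  0  0  0  0  0
 z  0  0  1  1  1  1  1  1  1  1  1
 y  0  0  1  1  2  2  2  2  2  2  2
 z  0  0  1  1  2  3  3  3  3  3  3
 y  0  0  1  1  2  3  4  4  4  4  4
 x  0  1  1  2  2  3  4  4  4  5  5
 x  0  1  1  2  2  3  4  4  4  5  5
 x  0  1  1  2  2  3  4  4  4  5  5
 x  0  1  1  2  2  3  4  4  4  5  5
 y  0  1  1  2  3  3  4  5  5  5  6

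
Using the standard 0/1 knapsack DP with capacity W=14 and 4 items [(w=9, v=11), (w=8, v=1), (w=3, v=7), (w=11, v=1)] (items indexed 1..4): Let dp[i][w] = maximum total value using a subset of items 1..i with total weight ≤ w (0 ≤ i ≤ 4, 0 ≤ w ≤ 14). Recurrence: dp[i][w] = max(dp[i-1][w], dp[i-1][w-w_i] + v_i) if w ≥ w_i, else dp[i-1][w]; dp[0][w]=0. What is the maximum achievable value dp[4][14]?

i\w   0   1   2   3   4   5   6   7   8   9  10  11  12  13  14
  0   0   0   0   0   0   0   0   0   0   0   0   0   0   0   0
  1   0   0   0   0   0   0   0   0   0  11  11  11  11  11  11
  2   0   0   0   0   0   0   0   0   1  11  11  11  11  11  11
  3   0   0   0   7   7   7   7   7   7  11  11  11  18  18  18
  4   0   0   0   7   7   7   7   7   7  11  11  11  18  18  18

18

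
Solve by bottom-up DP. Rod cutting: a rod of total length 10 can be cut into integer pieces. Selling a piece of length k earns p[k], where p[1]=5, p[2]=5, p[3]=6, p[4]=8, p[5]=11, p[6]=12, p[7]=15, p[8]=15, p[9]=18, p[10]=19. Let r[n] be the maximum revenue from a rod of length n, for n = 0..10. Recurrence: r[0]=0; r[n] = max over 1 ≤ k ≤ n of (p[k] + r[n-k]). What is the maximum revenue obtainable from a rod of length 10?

   n    0    1    2    3    4    5    6    7    8    9   10
r[n]    0    5   10   15   20   25   30   35   40   45   50

50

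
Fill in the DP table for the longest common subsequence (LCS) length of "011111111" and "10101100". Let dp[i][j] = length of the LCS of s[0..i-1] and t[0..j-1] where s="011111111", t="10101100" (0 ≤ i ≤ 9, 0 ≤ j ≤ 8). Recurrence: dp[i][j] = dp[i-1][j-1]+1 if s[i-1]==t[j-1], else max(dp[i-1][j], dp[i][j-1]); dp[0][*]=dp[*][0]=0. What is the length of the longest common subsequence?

4

   ''  1  0  1  0  1  1  0  0
''  0  0  0  0  0  0  0  0  0
 0  0  0  1  1  1  1  1  1  1
 1  0  1  1  2  2  2  2  2  2
 1  0  1  1  2  2  3  3  3  3
 1  0  1  1  2  2  3  4  4  4
 1  0  1  1  2  2  3  4  4  4
 1  0  1  1  2  2  3  4  4  4
 1  0  1  1  2  2  3  4  4  4
 1  0  1  1  2  2  3  4  4  4
 1  0  1  1  2  2  3  4  4  4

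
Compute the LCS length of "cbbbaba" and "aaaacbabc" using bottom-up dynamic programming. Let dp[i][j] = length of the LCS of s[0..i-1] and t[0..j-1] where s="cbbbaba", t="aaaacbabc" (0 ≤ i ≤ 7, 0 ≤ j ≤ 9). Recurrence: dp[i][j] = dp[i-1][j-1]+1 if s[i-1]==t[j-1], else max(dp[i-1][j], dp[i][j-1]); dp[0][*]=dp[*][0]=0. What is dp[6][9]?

4

   ''  a  a  a  a  c  b  a  b  c
''  0  0  0  0  0  0  0  0  0  0
 c  0  0  0  0  0  1  1  1  1  1
 b  0  0  0  0  0  1  2  2  2  2
 b  0  0  0  0  0  1  2  2  3  3
 b  0  0  0  0  0  1  2  2  3  3
 a  0  1  1  1  1  1  2  3  3  3
 b  0  1  1  1  1  1  2  3  4  4
 a  0  1  2  2  2  2  2  3  4  4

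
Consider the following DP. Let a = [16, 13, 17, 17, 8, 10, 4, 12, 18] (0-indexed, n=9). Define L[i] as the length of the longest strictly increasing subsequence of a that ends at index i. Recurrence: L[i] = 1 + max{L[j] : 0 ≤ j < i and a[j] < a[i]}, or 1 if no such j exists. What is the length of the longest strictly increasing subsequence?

   i    0    1    2    3    4    5    6    7    8
a[i]   16   13   17   17    8   10    4   12   18
L[i]    1    1    2    2    1    2    1    3    4

4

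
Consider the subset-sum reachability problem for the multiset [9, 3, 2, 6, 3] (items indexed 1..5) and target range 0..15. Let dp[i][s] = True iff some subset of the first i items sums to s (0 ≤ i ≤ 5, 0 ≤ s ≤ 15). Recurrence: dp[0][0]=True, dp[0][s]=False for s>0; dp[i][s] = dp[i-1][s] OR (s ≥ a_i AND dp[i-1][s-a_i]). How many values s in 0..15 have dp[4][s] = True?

11

i\s   0   1   2   3   4   5   6   7   8   9  10  11  12  13  14  15
  0   T   F   F   F   F   F   F   F   F   F   F   F   F   F   F   F
  1   T   F   F   F   F   F   F   F   F   T   F   F   F   F   F   F
  2   T   F   F   T   F   F   F   F   F   T   F   F   T   F   F   F
  3   T   F   T   T   F   T   F   F   F   T   F   T   T   F   T   F
  4   T   F   T   T   F   T   T   F   T   T   F   T   T   F   T   T
  5   T   F   T   T   F   T   T   F   T   T   F   T   T   F   T   T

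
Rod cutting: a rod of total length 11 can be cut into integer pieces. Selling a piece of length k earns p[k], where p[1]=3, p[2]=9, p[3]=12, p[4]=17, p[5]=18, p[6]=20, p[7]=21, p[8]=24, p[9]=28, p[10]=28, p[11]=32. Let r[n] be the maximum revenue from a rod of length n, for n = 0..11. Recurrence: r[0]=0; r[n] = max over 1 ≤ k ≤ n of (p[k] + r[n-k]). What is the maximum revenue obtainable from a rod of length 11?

48

   n    0    1    2    3    4    5    6    7    8    9   10   11
r[n]    0    3    9   12   18   21   27   30   36   39   45   48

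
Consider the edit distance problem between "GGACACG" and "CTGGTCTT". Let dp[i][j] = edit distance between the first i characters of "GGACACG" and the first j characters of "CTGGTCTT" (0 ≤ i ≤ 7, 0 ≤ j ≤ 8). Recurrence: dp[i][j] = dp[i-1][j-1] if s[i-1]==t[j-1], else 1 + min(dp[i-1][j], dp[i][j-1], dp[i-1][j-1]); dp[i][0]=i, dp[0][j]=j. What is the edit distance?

6

   ''  C  T  G  G  T  C  T  T
''  0  1  2  3  4  5  6  7  8
 G  1  1  2  2  3  4  5  6  7
 G  2  2  2  2  2  3  4  5  6
 A  3  3  3  3  3  3  4  5  6
 C  4  3  4  4  4  4  3  4  5
 A  5  4  4  5  5  5  4  4  5
 C  6  5  5  5  6  6  5  5  5
 G  7  6  6  5  5  6  6  6  6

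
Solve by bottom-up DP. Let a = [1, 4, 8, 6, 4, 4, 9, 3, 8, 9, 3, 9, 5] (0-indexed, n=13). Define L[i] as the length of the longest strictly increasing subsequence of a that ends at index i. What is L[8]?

   i    0    1    2    3    4    5    6    7    8    9   10   11   12
a[i]    1    4    8    6    4    4    9    3    8    9    3    9    5
L[i]    1    2    3    3    2    2    4    2    4    5    2    5    3

4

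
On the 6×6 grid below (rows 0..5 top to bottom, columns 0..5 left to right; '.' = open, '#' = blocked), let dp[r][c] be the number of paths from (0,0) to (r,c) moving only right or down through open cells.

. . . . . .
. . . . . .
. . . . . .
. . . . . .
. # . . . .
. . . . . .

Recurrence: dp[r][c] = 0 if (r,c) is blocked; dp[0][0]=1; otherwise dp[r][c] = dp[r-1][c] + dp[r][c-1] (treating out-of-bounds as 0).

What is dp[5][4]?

106

r\c   0   1   2   3   4   5
  0   1   1   1   1   1   1
  1   1   2   3   4   5   6
  2   1   3   6  10  15  21
  3   1   4  10  20  35  56
  4   1   0  10  30  65 121
  5   1   1  11  41 106 227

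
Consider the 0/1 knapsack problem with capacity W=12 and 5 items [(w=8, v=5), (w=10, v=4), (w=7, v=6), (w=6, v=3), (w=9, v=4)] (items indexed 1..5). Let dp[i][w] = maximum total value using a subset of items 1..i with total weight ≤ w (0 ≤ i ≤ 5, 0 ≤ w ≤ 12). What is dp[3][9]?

6

i\w   0   1   2   3   4   5   6   7   8   9  10  11  12
  0   0   0   0   0   0   0   0   0   0   0   0   0   0
  1   0   0   0   0   0   0   0   0   5   5   5   5   5
  2   0   0   0   0   0   0   0   0   5   5   5   5   5
  3   0   0   0   0   0   0   0   6   6   6   6   6   6
  4   0   0   0   0   0   0   3   6   6   6   6   6   6
  5   0   0   0   0   0   0   3   6   6   6   6   6   6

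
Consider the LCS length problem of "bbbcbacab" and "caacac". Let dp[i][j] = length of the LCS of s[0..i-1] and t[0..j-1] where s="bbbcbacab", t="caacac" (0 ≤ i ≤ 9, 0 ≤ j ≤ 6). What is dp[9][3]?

   ''  c  a  a  c  a  c
''  0  0  0  0  0  0  0
 b  0  0  0  0  0  0  0
 b  0  0  0  0  0  0  0
 b  0  0  0  0  0  0  0
 c  0  1  1  1  1  1  1
 b  0  1  1  1  1  1  1
 a  0  1  2  2  2  2  2
 c  0  1  2  2  3  3  3
 a  0  1  2  3  3  4  4
 b  0  1  2  3  3  4  4

3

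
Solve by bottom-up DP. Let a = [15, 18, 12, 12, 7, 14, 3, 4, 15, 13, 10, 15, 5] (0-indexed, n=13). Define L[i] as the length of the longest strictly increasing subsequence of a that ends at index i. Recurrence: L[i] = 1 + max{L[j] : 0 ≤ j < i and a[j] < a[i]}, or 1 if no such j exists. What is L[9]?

   i    0    1    2    3    4    5    6    7    8    9   10   11   12
a[i]   15   18   12   12    7   14    3    4   15   13   10   15    5
L[i]    1    2    1    1    1    2    1    2    3    3    3    4    3

3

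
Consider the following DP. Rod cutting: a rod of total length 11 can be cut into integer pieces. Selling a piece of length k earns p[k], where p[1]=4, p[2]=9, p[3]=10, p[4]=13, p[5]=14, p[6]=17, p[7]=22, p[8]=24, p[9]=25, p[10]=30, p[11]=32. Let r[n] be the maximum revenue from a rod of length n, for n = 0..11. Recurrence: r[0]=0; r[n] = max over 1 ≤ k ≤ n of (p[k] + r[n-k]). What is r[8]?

   n    0    1    2    3    4    5    6    7    8    9   10   11
r[n]    0    4    9   13   18   22   27   31   36   40   45   49

36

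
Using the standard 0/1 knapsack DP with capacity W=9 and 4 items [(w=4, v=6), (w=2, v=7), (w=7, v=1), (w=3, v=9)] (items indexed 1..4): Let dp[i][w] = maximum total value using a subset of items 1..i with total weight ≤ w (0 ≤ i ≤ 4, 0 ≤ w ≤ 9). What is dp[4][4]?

i\w   0   1   2   3   4   5   6   7   8   9
  0   0   0   0   0   0   0   0   0   0   0
  1   0   0   0   0   6   6   6   6   6   6
  2   0   0   7   7   7   7  13  13  13  13
  3   0   0   7   7   7   7  13  13  13  13
  4   0   0   7   9   9  16  16  16  16  22

9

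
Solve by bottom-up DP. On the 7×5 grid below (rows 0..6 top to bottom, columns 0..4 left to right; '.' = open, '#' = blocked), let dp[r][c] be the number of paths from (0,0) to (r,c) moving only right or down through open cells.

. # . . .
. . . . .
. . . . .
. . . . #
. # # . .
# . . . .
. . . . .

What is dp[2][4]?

r\c   0   1   2   3   4
  0   1   0   0   0   0
  1   1   1   1   1   1
  2   1   2   3   4   5
  3   1   3   6  10   0
  4   1   0   0  10  10
  5   0   0   0  10  20
  6   0   0   0  10  30

5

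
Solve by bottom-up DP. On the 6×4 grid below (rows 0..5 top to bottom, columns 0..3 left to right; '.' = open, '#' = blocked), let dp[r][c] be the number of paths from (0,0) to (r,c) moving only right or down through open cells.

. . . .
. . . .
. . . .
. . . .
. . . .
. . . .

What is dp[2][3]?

r\c   0   1   2   3
  0   1   1   1   1
  1   1   2   3   4
  2   1   3   6  10
  3   1   4  10  20
  4   1   5  15  35
  5   1   6  21  56

10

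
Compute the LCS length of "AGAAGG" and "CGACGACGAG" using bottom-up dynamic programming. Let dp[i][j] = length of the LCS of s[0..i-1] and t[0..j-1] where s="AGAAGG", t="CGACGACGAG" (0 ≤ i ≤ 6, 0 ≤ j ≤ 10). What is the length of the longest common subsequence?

5

   ''  C  G  A  C  G  A  C  G  A  G
''  0  0  0  0  0  0  0  0  0  0  0
 A  0  0  0  1  1  1  1  1  1  1  1
 G  0  0  1  1  1  2  2  2  2  2  2
 A  0  0  1  2  2  2  3  3  3  3  3
 A  0  0  1  2  2  2  3  3  3  4  4
 G  0  0  1  2  2  3  3  3  4  4  5
 G  0  0  1  2  2  3  3  3  4  4  5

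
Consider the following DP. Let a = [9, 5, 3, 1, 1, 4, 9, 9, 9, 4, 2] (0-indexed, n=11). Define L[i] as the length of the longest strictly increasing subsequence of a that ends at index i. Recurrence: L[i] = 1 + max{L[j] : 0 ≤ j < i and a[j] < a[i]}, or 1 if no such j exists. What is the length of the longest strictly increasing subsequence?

   i    0    1    2    3    4    5    6    7    8    9   10
a[i]    9    5    3    1    1    4    9    9    9    4    2
L[i]    1    1    1    1    1    2    3    3    3    2    2

3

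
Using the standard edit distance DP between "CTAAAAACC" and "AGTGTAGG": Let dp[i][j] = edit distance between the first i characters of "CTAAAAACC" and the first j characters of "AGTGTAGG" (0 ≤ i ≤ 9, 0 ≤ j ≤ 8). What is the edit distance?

8

   ''  A  G  T  G  T  A  G  G
''  0  1  2  3  4  5  6  7  8
 C  1  1  2  3  4  5  6  7  8
 T  2  2  2  2  3  4  5  6  7
 A  3  2  3  3  3  4  4  5  6
 A  4  3  3  4  4  4  4  5  6
 A  5  4  4  4  5  5  4  5  6
 A  6  5  5  5  5  6  5  5  6
 A  7  6  6  6  6  6  6  6  6
 C  8  7  7  7  7  7  7  7  7
 C  9  8  8  8  8  8  8  8  8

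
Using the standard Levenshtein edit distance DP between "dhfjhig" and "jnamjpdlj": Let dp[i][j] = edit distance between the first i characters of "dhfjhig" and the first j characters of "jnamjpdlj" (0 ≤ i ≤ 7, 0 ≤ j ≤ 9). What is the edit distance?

   ''  j  n  a  m  j  p  d  l  j
''  0  1  2  3  4  5  6  7  8  9
 d  1  1  2  3  4  5  6  6  7  8
 h  2  2  2  3  4  5  6  7  7  8
 f  3  3  3  3  4  5  6  7  8  8
 j  4  3  4  4  4  4  5  6  7  8
 h  5  4  4  5  5  5  5  6  7  8
 i  6  5  5  5  6  6  6  6  7  8
 g  7  6  6  6  6  7  7  7  7  8

8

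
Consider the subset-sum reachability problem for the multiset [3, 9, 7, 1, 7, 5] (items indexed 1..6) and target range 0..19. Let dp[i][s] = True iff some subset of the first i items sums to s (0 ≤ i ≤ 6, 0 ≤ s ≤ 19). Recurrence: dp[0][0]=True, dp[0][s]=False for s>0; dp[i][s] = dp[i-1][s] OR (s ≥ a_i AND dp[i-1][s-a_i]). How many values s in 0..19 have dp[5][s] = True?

i\s   0   1   2   3   4   5   6   7   8   9  10  11  12  13  14  15  16  17  18  19
  0   T   F   F   F   F   F   F   F   F   F   F   F   F   F   F   F   F   F   F   F
  1   T   F   F   T   F   F   F   F   F   F   F   F   F   F   F   F   F   F   F   F
  2   T   F   F   T   F   F   F   F   F   T   F   F   T   F   F   F   F   F   F   F
  3   T   F   F   T   F   F   F   T   F   T   T   F   T   F   F   F   T   F   F   T
  4   T   T   F   T   T   F   F   T   T   T   T   T   T   T   F   F   T   T   F   T
  5   T   T   F   T   T   F   F   T   T   T   T   T   T   T   T   T   T   T   T   T
  6   T   T   F   T   T   T   T   T   T   T   T   T   T   T   T   T   T   T   T   T

17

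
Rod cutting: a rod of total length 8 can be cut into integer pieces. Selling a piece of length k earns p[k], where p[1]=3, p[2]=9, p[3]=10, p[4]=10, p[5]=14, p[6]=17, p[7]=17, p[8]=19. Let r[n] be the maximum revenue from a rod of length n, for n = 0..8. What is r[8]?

   n    0    1    2    3    4    5    6    7    8
r[n]    0    3    9   12   18   21   27   30   36

36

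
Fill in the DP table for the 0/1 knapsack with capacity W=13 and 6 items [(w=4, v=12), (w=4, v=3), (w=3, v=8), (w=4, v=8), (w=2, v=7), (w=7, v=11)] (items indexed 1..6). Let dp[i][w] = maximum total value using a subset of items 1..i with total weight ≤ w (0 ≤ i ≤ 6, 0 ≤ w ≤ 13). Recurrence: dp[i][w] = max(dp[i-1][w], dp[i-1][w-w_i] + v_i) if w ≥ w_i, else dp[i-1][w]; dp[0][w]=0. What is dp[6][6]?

i\w   0   1   2   3   4   5   6   7   8   9  10  11  12  13
  0   0   0   0   0   0   0   0   0   0   0   0   0   0   0
  1   0   0   0   0  12  12  12  12  12  12  12  12  12  12
  2   0   0   0   0  12  12  12  12  15  15  15  15  15  15
  3   0   0   0   8  12  12  12  20  20  20  20  23  23  23
  4   0   0   0   8  12  12  12  20  20  20  20  28  28  28
  5   0   0   7   8  12  15  19  20  20  27  27  28  28  35
  6   0   0   7   8  12  15  19  20  20  27  27  28  28  35

19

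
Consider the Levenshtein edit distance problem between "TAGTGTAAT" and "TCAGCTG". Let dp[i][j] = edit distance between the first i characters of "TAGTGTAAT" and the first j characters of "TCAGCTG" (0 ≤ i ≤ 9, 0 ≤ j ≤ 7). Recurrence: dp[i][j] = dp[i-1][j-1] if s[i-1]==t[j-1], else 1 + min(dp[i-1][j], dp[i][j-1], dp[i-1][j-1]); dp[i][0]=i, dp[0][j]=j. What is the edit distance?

   ''  T  C  A  G  C  T  G
''  0  1  2  3  4  5  6  7
 T  1  0  1  2  3  4  5  6
 A  2  1  1  1  2  3  4  5
 G  3  2  2  2  1  2  3  4
 T  4  3  3  3  2  2  2  3
 G  5  4  4  4  3  3  3  2
 T  6  5  5  5  4  4  3  3
 A  7  6  6  5  5  5  4  4
 A  8  7  7  6  6  6  5  5
 T  9  8  8  7  7  7  6  6

6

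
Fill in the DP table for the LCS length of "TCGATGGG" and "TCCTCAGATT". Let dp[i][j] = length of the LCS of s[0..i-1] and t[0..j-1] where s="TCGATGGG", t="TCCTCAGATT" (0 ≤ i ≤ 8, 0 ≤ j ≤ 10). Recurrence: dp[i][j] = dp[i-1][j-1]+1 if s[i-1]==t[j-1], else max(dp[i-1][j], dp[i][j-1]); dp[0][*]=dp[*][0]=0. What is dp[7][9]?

5

   ''  T  C  C  T  C  A  G  A  T  T
''  0  0  0  0  0  0  0  0  0  0  0
 T  0  1  1  1  1  1  1  1  1  1  1
 C  0  1  2  2  2  2  2  2  2  2  2
 G  0  1  2  2  2  2  2  3  3  3  3
 A  0  1  2  2  2  2  3  3  4  4  4
 T  0  1  2  2  3  3  3  3  4  5  5
 G  0  1  2  2  3  3  3  4  4  5  5
 G  0  1  2  2  3  3  3  4  4  5  5
 G  0  1  2  2  3  3  3  4  4  5  5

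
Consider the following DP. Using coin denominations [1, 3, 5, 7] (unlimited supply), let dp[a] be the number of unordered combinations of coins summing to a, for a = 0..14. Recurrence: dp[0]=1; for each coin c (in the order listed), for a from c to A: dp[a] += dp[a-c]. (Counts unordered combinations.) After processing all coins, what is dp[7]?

after  coin     0     1     2     3     4     5     6     7     8     9    10    11    12    13    14
          1     1     1     1     1     1     1     1     1     1     1     1     1     1     1     1
          3     1     1     1     2     2     2     3     3     3     4     4     4     5     5     5
          5     1     1     1     2     2     3     4     4     5     6     7     8     9    10    11
          7     1     1     1     2     2     3     4     5     6     7     9    10    12    14    16

5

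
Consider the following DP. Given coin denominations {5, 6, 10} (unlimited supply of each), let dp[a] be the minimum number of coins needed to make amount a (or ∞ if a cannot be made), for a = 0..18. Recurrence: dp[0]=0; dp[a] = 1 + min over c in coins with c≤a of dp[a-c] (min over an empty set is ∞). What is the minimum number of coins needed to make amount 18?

3

 a  0  1  2  3  4  5  6  7  8  9 10 11 12 13 14 15 16 17 18
dp  0  -  -  -  -  1  1  -  -  -  1  2  2  -  -  2  2  3  3
(- denotes ∞ / unreachable)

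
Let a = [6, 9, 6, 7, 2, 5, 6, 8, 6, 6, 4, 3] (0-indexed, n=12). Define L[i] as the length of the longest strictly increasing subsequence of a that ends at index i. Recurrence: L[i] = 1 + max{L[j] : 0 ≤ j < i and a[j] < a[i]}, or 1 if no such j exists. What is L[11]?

2

   i    0    1    2    3    4    5    6    7    8    9   10   11
a[i]    6    9    6    7    2    5    6    8    6    6    4    3
L[i]    1    2    1    2    1    2    3    4    3    3    2    2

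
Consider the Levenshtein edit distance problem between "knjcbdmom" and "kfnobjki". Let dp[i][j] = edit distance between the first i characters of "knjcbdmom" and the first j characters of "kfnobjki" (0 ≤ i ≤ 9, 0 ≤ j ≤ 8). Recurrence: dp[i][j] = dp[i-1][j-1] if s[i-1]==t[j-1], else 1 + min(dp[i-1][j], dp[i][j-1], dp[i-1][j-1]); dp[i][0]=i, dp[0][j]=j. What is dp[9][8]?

7

   ''  k  f  n  o  b  j  k  i
''  0  1  2  3  4  5  6  7  8
 k  1  0  1  2  3  4  5  6  7
 n  2  1  1  1  2  3  4  5  6
 j  3  2  2  2  2  3  3  4  5
 c  4  3  3  3  3  3  4  4  5
 b  5  4  4  4  4  3  4  5  5
 d  6  5  5  5  5  4  4  5  6
 m  7  6  6  6  6  5  5  5  6
 o  8  7  7  7  6  6  6  6  6
 m  9  8  8  8  7  7  7  7  7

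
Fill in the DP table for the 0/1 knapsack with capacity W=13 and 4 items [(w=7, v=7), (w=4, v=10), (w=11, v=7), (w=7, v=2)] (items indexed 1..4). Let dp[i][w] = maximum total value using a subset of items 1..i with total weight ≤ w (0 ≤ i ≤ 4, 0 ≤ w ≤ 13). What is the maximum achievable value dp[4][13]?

17

i\w   0   1   2   3   4   5   6   7   8   9  10  11  12  13
  0   0   0   0   0   0   0   0   0   0   0   0   0   0   0
  1   0   0   0   0   0   0   0   7   7   7   7   7   7   7
  2   0   0   0   0  10  10  10  10  10  10  10  17  17  17
  3   0   0   0   0  10  10  10  10  10  10  10  17  17  17
  4   0   0   0   0  10  10  10  10  10  10  10  17  17  17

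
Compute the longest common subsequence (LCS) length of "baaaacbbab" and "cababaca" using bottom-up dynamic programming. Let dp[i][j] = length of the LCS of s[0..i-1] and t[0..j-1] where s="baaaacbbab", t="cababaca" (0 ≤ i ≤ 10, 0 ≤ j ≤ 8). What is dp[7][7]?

   ''  c  a  b  a  b  a  c  a
''  0  0  0  0  0  0  0  0  0
 b  0  0  0  1  1  1  1  1  1
 a  0  0  1  1  2  2  2  2  2
 a  0  0  1  1  2  2  3  3  3
 a  0  0  1  1  2  2  3  3  4
 a  0  0  1  1  2  2  3  3  4
 c  0  1  1  1  2  2  3  4  4
 b  0  1  1  2  2  3  3  4  4
 b  0  1  1  2  2  3  3  4  4
 a  0  1  2  2  3  3  4  4  5
 b  0  1  2  3  3  4  4  4  5

4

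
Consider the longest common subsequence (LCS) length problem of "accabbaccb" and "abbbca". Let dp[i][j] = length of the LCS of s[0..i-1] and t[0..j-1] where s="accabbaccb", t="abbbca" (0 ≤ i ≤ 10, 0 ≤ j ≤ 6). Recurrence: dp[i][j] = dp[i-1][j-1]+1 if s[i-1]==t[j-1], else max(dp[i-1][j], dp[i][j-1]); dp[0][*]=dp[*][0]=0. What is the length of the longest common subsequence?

   ''  a  b  b  b  c  a
''  0  0  0  0  0  0  0
 a  0  1  1  1  1  1  1
 c  0  1  1  1  1  2  2
 c  0  1  1  1  1  2  2
 a  0  1  1  1  1  2  3
 b  0  1  2  2  2  2  3
 b  0  1  2  3  3  3  3
 a  0  1  2  3  3  3  4
 c  0  1  2  3  3  4  4
 c  0  1  2  3  3  4  4
 b  0  1  2  3  4  4  4

4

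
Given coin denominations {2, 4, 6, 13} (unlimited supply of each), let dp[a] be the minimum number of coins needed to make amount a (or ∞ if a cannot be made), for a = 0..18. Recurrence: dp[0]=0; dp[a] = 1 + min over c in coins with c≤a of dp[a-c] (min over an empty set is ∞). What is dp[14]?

3

 a  0  1  2  3  4  5  6  7  8  9 10 11 12 13 14 15 16 17 18
dp  0  -  1  -  1  -  1  -  2  -  2  -  2  1  3  2  3  2  3
(- denotes ∞ / unreachable)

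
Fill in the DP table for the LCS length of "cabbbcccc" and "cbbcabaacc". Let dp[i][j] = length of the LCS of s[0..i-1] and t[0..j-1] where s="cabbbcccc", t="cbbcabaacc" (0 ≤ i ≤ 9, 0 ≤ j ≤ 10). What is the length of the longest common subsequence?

   ''  c  b  b  c  a  b  a  a  c  c
''  0  0  0  0  0  0  0  0  0  0  0
 c  0  1  1  1  1  1  1  1  1  1  1
 a  0  1  1  1  1  2  2  2  2  2  2
 b  0  1  2  2  2  2  3  3  3  3  3
 b  0  1  2  3  3  3  3  3  3  3  3
 b  0  1  2  3  3  3  4  4  4  4  4
 c  0  1  2  3  4  4  4  4  4  5  5
 c  0  1  2  3  4  4  4  4  4  5  6
 c  0  1  2  3  4  4  4  4  4  5  6
 c  0  1  2  3  4  4  4  4  4  5  6

6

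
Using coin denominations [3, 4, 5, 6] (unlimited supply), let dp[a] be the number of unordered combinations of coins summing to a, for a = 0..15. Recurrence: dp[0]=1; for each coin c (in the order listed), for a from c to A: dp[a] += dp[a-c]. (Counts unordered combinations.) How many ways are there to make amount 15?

7

after  coin     0     1     2     3     4     5     6     7     8     9    10    11    12    13    14    15
          3     1     0     0     1     0     0     1     0     0     1     0     0     1     0     0     1
          4     1     0     0     1     1     0     1     1     1     1     1     1     2     1     1     2
          5     1     0     0     1     1     1     1     1     2     2     2     2     3     3     3     4
          6     1     0     0     1     1     1     2     1     2     3     3     3     5     4     5     7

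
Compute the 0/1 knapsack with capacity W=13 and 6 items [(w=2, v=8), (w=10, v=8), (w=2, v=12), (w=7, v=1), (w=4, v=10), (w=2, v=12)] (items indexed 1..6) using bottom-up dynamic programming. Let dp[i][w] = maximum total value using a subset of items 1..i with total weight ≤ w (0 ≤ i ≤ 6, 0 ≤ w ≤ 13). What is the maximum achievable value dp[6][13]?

42

i\w   0   1   2   3   4   5   6   7   8   9  10  11  12  13
  0   0   0   0   0   0   0   0   0   0   0   0   0   0   0
  1   0   0   8   8   8   8   8   8   8   8   8   8   8   8
  2   0   0   8   8   8   8   8   8   8   8   8   8  16  16
  3   0   0  12  12  20  20  20  20  20  20  20  20  20  20
  4   0   0  12  12  20  20  20  20  20  20  20  21  21  21
  5   0   0  12  12  20  20  22  22  30  30  30  30  30  30
  6   0   0  12  12  24  24  32  32  34  34  42  42  42  42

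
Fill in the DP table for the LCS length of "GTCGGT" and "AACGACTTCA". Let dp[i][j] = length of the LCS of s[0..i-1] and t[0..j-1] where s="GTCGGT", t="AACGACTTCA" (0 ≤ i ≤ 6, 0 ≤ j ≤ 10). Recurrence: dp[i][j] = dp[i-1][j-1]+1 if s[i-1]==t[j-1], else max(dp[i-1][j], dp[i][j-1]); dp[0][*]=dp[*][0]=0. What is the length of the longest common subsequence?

3

   ''  A  A  C  G  A  C  T  T  C  A
''  0  0  0  0  0  0  0  0  0  0  0
 G  0  0  0  0  1  1  1  1  1  1  1
 T  0  0  0  0  1  1  1  2  2  2  2
 C  0  0  0  1  1  1  2  2  2  3  3
 G  0  0  0  1  2  2  2  2  2  3  3
 G  0  0  0  1  2  2  2  2  2  3  3
 T  0  0  0  1  2  2  2  3  3  3  3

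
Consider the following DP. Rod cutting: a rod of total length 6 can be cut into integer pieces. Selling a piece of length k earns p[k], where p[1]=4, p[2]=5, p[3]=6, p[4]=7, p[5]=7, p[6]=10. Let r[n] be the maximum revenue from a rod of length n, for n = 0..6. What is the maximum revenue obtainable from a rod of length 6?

24

   n    0    1    2    3    4    5    6
r[n]    0    4    8   12   16   20   24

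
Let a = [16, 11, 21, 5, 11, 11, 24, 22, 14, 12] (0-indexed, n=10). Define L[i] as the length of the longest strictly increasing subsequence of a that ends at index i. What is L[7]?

   i    0    1    2    3    4    5    6    7    8    9
a[i]   16   11   21    5   11   11   24   22   14   12
L[i]    1    1    2    1    2    2    3    3    3    3

3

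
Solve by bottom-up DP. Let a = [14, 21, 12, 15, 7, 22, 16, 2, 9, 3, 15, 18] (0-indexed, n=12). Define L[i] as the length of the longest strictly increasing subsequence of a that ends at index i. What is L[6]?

   i    0    1    2    3    4    5    6    7    8    9   10   11
a[i]   14   21   12   15    7   22   16    2    9    3   15   18
L[i]    1    2    1    2    1    3    3    1    2    2    3    4

3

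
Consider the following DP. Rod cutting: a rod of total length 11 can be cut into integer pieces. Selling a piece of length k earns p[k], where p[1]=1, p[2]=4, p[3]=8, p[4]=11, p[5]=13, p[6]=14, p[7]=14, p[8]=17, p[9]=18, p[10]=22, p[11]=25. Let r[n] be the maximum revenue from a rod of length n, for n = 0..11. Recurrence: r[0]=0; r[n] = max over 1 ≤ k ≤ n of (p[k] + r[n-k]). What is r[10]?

27

   n    0    1    2    3    4    5    6    7    8    9   10   11
r[n]    0    1    4    8   11   13   16   19   22   24   27   30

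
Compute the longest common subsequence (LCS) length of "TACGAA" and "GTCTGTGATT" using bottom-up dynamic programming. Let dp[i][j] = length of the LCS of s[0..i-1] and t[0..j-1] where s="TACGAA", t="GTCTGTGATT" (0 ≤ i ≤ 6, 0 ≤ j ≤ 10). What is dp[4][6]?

3

   ''  G  T  C  T  G  T  G  A  T  T
''  0  0  0  0  0  0  0  0  0  0  0
 T  0  0  1  1  1  1  1  1  1  1  1
 A  0  0  1  1  1  1  1  1  2  2  2
 C  0  0  1  2  2  2  2  2  2  2  2
 G  0  1  1  2  2  3  3  3  3  3  3
 A  0  1  1  2  2  3  3  3  4  4  4
 A  0  1  1  2  2  3  3  3  4  4  4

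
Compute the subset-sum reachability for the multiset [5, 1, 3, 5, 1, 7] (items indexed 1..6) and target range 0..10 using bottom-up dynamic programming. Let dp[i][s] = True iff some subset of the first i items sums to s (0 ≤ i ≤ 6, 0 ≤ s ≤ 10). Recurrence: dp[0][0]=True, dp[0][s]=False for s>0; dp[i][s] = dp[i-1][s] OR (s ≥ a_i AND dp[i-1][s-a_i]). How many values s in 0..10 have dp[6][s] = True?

11

i\s   0   1   2   3   4   5   6   7   8   9  10
  0   T   F   F   F   F   F   F   F   F   F   F
  1   T   F   F   F   F   T   F   F   F   F   F
  2   T   T   F   F   F   T   T   F   F   F   F
  3   T   T   F   T   T   T   T   F   T   T   F
  4   T   T   F   T   T   T   T   F   T   T   T
  5   T   T   T   T   T   T   T   T   T   T   T
  6   T   T   T   T   T   T   T   T   T   T   T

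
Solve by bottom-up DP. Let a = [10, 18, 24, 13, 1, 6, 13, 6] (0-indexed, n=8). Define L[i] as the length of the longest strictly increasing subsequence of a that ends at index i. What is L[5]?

2

   i    0    1    2    3    4    5    6    7
a[i]   10   18   24   13    1    6   13    6
L[i]    1    2    3    2    1    2    3    2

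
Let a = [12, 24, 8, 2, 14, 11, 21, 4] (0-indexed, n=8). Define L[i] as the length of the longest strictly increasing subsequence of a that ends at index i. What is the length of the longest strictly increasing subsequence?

3

   i    0    1    2    3    4    5    6    7
a[i]   12   24    8    2   14   11   21    4
L[i]    1    2    1    1    2    2    3    2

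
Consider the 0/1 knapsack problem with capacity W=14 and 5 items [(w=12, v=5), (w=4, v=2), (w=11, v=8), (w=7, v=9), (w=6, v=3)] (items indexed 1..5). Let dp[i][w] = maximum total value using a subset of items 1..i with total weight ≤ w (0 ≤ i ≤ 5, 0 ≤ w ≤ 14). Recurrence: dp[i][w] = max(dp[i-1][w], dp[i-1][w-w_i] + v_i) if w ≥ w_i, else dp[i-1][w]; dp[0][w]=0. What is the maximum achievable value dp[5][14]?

i\w   0   1   2   3   4   5   6   7   8   9  10  11  12  13  14
  0   0   0   0   0   0   0   0   0   0   0   0   0   0   0   0
  1   0   0   0   0   0   0   0   0   0   0   0   0   5   5   5
  2   0   0   0   0   2   2   2   2   2   2   2   2   5   5   5
  3   0   0   0   0   2   2   2   2   2   2   2   8   8   8   8
  4   0   0   0   0   2   2   2   9   9   9   9  11  11  11  11
  5   0   0   0   0   2   2   3   9   9   9   9  11  11  12  12

12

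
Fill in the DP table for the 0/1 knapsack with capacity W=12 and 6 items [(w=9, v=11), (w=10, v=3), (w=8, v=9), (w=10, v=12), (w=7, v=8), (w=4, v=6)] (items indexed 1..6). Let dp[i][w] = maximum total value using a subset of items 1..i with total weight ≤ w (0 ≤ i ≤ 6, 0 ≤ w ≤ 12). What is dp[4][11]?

12

i\w   0   1   2   3   4   5   6   7   8   9  10  11  12
  0   0   0   0   0   0   0   0   0   0   0   0   0   0
  1   0   0   0   0   0   0   0   0   0  11  11  11  11
  2   0   0   0   0   0   0   0   0   0  11  11  11  11
  3   0   0   0   0   0   0   0   0   9  11  11  11  11
  4   0   0   0   0   0   0   0   0   9  11  12  12  12
  5   0   0   0   0   0   0   0   8   9  11  12  12  12
  6   0   0   0   0   6   6   6   8   9  11  12  14  15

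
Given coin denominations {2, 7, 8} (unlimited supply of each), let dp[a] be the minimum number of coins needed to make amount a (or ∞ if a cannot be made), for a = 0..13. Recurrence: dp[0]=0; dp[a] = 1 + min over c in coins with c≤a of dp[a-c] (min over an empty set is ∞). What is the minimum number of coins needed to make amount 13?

4

 a  0  1  2  3  4  5  6  7  8  9 10 11 12 13
dp  0  -  1  -  2  -  3  1  1  2  2  3  3  4
(- denotes ∞ / unreachable)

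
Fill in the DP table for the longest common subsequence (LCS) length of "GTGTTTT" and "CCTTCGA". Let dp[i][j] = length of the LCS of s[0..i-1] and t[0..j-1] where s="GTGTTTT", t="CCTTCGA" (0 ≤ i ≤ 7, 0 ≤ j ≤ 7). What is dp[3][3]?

   ''  C  C  T  T  C  G  A
''  0  0  0  0  0  0  0  0
 G  0  0  0  0  0  0  1  1
 T  0  0  0  1  1  1  1  1
 G  0  0  0  1  1  1  2  2
 T  0  0  0  1  2  2  2  2
 T  0  0  0  1  2  2  2  2
 T  0  0  0  1  2  2  2  2
 T  0  0  0  1  2  2  2  2

1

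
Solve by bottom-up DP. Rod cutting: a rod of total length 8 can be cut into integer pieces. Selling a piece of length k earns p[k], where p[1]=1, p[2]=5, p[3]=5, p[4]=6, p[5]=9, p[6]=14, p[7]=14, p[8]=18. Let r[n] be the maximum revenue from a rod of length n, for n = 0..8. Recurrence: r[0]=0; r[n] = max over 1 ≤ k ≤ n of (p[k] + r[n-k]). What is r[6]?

15

   n    0    1    2    3    4    5    6    7    8
r[n]    0    1    5    6   10   11   15   16   20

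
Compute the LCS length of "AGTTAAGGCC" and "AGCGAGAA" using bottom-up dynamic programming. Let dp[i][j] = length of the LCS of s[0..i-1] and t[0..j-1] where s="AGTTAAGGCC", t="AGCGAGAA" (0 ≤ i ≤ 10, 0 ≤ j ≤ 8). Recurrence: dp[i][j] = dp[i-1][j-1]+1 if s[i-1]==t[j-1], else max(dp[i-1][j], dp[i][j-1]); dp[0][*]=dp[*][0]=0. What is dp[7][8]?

   ''  A  G  C  G  A  G  A  A
''  0  0  0  0  0  0  0  0  0
 A  0  1  1  1  1  1  1  1  1
 G  0  1  2  2  2  2  2  2  2
 T  0  1  2  2  2  2  2  2  2
 T  0  1  2  2  2  2  2  2  2
 A  0  1  2  2  2  3  3  3  3
 A  0  1  2  2  2  3  3  4  4
 G  0  1  2  2  3  3  4  4  4
 G  0  1  2  2  3  3  4  4  4
 C  0  1  2  3  3  3  4  4  4
 C  0  1  2  3  3  3  4  4  4

4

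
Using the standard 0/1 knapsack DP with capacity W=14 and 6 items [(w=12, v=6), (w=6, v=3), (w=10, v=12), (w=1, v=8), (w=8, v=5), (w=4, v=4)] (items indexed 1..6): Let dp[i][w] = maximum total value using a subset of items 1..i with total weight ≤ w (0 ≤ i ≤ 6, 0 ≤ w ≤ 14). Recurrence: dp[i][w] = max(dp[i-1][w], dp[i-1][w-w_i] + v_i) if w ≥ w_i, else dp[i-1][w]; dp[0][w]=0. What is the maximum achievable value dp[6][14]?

i\w   0   1   2   3   4   5   6   7   8   9  10  11  12  13  14
  0   0   0   0   0   0   0   0   0   0   0   0   0   0   0   0
  1   0   0   0   0   0   0   0   0   0   0   0   0   6   6   6
  2   0   0   0   0   0   0   3   3   3   3   3   3   6   6   6
  3   0   0   0   0   0   0   3   3   3   3  12  12  12  12  12
  4   0   8   8   8   8   8   8  11  11  11  12  20  20  20  20
  5   0   8   8   8   8   8   8  11  11  13  13  20  20  20  20
  6   0   8   8   8   8  12  12  12  12  13  13  20  20  20  20

20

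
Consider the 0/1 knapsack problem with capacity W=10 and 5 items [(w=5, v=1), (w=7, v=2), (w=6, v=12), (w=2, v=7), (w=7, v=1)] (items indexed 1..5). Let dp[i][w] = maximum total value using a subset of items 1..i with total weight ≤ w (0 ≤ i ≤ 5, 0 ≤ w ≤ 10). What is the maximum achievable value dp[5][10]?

i\w   0   1   2   3   4   5   6   7   8   9  10
  0   0   0   0   0   0   0   0   0   0   0   0
  1   0   0   0   0   0   1   1   1   1   1   1
  2   0   0   0   0   0   1   1   2   2   2   2
  3   0   0   0   0   0   1  12  12  12  12  12
  4   0   0   7   7   7   7  12  12  19  19  19
  5   0   0   7   7   7   7  12  12  19  19  19

19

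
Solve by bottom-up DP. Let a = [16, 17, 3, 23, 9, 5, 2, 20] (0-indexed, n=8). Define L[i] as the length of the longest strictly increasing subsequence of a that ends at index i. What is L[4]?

2

   i    0    1    2    3    4    5    6    7
a[i]   16   17    3   23    9    5    2   20
L[i]    1    2    1    3    2    2    1    3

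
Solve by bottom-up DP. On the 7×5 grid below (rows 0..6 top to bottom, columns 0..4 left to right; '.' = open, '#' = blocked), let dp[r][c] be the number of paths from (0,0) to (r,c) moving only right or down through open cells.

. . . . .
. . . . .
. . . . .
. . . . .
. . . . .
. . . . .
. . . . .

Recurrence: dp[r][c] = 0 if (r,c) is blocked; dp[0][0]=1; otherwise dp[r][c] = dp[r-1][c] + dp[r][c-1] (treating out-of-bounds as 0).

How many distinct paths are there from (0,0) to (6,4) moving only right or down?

r\c   0   1   2   3   4
  0   1   1   1   1   1
  1   1   2   3   4   5
  2   1   3   6  10  15
  3   1   4  10  20  35
  4   1   5  15  35  70
  5   1   6  21  56 126
  6   1   7  28  84 210

210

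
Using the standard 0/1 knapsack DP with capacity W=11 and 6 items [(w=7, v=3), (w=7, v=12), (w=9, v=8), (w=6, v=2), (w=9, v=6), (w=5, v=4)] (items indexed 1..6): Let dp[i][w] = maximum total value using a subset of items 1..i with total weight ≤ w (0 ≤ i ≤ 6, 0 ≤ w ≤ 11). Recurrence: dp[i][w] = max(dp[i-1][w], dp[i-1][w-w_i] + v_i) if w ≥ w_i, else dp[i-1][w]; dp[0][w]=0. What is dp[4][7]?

12

i\w   0   1   2   3   4   5   6   7   8   9  10  11
  0   0   0   0   0   0   0   0   0   0   0   0   0
  1   0   0   0   0   0   0   0   3   3   3   3   3
  2   0   0   0   0   0   0   0  12  12  12  12  12
  3   0   0   0   0   0   0   0  12  12  12  12  12
  4   0   0   0   0   0   0   2  12  12  12  12  12
  5   0   0   0   0   0   0   2  12  12  12  12  12
  6   0   0   0   0   0   4   4  12  12  12  12  12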